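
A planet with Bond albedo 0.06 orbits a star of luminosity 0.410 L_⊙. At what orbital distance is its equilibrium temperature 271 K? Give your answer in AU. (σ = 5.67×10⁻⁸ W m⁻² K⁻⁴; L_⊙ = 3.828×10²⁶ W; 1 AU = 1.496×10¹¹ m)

L = 0.410 × 3.828×10²⁶ = 1.57×10²⁶ W.
From T_eq⁴ = L(1−A)/(16πσd²): d = √[L(1−A)/(16πσT_eq⁴)].
d = √[1.57×10²⁶ × 0.94 / (16π × 5.67×10⁻⁸ × (271)⁴)] = 9.80×10¹⁰ m = 0.655 AU.

d ≈ 0.655 AU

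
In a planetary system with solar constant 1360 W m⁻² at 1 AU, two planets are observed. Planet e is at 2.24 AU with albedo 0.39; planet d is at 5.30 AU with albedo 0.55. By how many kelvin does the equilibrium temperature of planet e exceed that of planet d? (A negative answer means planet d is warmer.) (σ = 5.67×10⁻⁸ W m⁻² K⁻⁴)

ΔT ≈ 65.3 K

T_eq = [S₀(1−A)/(4σd²)]^(1/4), so T ∝ (1−A)^(1/4) / √d.
T₁ = [1360×0.61/(4×5.67×10⁻⁸×2.24²)]^(1/4) = 164.32 K.
T₂ = [1360×0.45/(4×5.67×10⁻⁸×5.30²)]^(1/4) = 99.00 K.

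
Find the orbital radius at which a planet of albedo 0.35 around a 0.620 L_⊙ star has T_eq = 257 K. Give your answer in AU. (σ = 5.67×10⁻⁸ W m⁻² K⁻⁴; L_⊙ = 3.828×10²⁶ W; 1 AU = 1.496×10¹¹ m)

L = 0.620 × 3.828×10²⁶ = 2.37×10²⁶ W.
From T_eq⁴ = L(1−A)/(16πσd²): d = √[L(1−A)/(16πσT_eq⁴)].
d = √[2.37×10²⁶ × 0.65 / (16π × 5.67×10⁻⁸ × (257)⁴)] = 1.11×10¹¹ m = 0.745 AU.

d ≈ 0.745 AU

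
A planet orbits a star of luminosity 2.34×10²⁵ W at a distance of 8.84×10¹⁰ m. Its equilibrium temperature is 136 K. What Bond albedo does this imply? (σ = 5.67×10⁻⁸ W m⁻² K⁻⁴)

Flux: S = L/(4πd²) = 2.34×10²⁵/(4π×(8.84×10¹⁰)²) = 238 W m⁻².
From T_eq⁴ = S(1−A)/(4σ): 1−A = 4σT_eq⁴/S.
1−A = 4 × 5.67×10⁻⁸ × (136)⁴ / 238 = 0.326.

A ≈ 0.67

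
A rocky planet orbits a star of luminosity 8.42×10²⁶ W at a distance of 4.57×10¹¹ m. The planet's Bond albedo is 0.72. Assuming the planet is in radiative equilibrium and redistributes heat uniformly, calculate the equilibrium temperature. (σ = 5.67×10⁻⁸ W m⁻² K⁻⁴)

Flux: S = L/(4πd²) = 8.42×10²⁶/(4π×(4.57×10¹¹)²) = 321 W m⁻².
Energy balance: absorbed = emitted ⇒ πR²·S(1−A) = 4πR²·σT_eq⁴, so T_eq⁴ = S(1−A)/(4σ).
T_eq = [321 × 0.28 / (4 × 5.67×10⁻⁸)]^(1/4) = (3.96×10⁸)^(1/4) = 141 K.

T_eq ≈ 141 K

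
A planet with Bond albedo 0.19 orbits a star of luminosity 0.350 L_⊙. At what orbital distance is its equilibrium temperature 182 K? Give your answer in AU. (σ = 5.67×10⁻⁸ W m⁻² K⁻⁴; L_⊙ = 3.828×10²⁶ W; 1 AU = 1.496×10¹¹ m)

d ≈ 1.25 AU

L = 0.350 × 3.828×10²⁶ = 1.34×10²⁶ W.
From T_eq⁴ = L(1−A)/(16πσd²): d = √[L(1−A)/(16πσT_eq⁴)].
d = √[1.34×10²⁶ × 0.81 / (16π × 5.67×10⁻⁸ × (182)⁴)] = 1.86×10¹¹ m = 1.25 AU.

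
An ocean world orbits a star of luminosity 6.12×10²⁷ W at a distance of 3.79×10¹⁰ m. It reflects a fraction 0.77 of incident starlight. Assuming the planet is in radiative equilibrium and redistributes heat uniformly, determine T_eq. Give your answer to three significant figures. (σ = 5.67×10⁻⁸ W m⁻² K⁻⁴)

Flux: S = L/(4πd²) = 6.12×10²⁷/(4π×(3.79×10¹⁰)²) = 3.39×10⁵ W m⁻².
Energy balance: absorbed = emitted ⇒ πR²·S(1−A) = 4πR²·σT_eq⁴, so T_eq⁴ = S(1−A)/(4σ).
T_eq = [3.39×10⁵ × 0.23 / (4 × 5.67×10⁻⁸)]^(1/4) = (3.44×10¹¹)^(1/4) = 766 K.

T_eq ≈ 766 K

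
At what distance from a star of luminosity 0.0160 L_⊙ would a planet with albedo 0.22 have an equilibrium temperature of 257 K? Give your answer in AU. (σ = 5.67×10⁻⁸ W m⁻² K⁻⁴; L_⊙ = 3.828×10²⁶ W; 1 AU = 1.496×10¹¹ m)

L = 0.0160 × 3.828×10²⁶ = 6.12×10²⁴ W.
From T_eq⁴ = L(1−A)/(16πσd²): d = √[L(1−A)/(16πσT_eq⁴)].
d = √[6.12×10²⁴ × 0.78 / (16π × 5.67×10⁻⁸ × (257)⁴)] = 1.96×10¹⁰ m = 0.131 AU.

d ≈ 0.131 AU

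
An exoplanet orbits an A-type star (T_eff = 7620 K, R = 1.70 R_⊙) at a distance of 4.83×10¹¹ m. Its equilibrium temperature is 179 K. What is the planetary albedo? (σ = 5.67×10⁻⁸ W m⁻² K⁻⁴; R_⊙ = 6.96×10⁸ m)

A ≈ 0.80

R_⋆ = 1.70 × 6.96×10⁸ = 1.18×10⁹ m.
L = 4πR_⋆²σT_⋆⁴ = 4π(1.18×10⁹)² × 5.67×10⁻⁸ × (7620)⁴ = 3.36×10²⁷ W.
S = L/(4πd²) = 1150 W m⁻².
From T_eq⁴ = S(1−A)/(4σ): 1−A = 4σT_eq⁴/S.
1−A = 4 × 5.67×10⁻⁸ × (179)⁴ / 1150 = 0.203.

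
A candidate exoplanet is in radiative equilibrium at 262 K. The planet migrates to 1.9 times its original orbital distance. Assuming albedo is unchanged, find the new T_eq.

T_eq ≈ 190 K

T_eq ∝ L^(1/4) · d^(−1/2).
T′ = 262 / 1.9^(1/2) = 190 K.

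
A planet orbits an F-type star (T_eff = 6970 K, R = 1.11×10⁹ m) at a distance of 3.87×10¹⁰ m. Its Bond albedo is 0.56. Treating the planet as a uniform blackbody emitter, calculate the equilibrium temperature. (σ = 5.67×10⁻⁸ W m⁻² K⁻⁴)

L = 4πR_⋆²σT_⋆⁴ = 4π(1.11×10⁹)² × 5.67×10⁻⁸ × (6970)⁴ = 2.07×10²⁷ W.
S = L/(4πd²) = 1.10×10⁵ W m⁻².
Energy balance: absorbed = emitted ⇒ πR²·S(1−A) = 4πR²·σT_eq⁴, so T_eq⁴ = S(1−A)/(4σ).
T_eq = [1.10×10⁵ × 0.44 / (4 × 5.67×10⁻⁸)]^(1/4) = (2.14×10¹¹)^(1/4) = 680 K.

T_eq ≈ 680 K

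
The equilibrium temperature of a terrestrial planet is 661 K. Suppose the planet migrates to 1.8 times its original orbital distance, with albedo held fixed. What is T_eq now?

T_eq ≈ 493 K

T_eq ∝ L^(1/4) · d^(−1/2).
T′ = 661 / 1.8^(1/2) = 493 K.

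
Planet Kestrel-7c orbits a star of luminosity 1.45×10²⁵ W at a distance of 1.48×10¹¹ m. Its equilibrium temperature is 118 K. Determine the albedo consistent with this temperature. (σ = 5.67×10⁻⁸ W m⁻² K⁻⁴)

A ≈ 0.17

Flux: S = L/(4πd²) = 1.45×10²⁵/(4π×(1.48×10¹¹)²) = 52.7 W m⁻².
From T_eq⁴ = S(1−A)/(4σ): 1−A = 4σT_eq⁴/S.
1−A = 4 × 5.67×10⁻⁸ × (118)⁴ / 52.7 = 0.835.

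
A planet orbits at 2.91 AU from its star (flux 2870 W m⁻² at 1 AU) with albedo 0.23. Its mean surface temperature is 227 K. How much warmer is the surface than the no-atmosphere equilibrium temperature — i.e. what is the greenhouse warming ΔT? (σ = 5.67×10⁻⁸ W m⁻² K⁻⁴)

S = 2870/2.91² = 338.9 W m⁻².
T_eq = [S(1−A)/(4σ)]^(1/4) = [338.9×0.77/(4×5.67×10⁻⁸)]^(1/4) = 184.2 K.
ΔT = T_surf − T_eq = 227 − 184.2.

ΔT ≈ 42.8 K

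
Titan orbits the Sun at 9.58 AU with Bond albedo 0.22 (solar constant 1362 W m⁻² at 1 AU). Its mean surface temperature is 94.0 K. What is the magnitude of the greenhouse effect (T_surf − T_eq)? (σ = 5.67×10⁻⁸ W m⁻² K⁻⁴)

S = 1362/9.58² = 14.84 W m⁻².
T_eq = [S(1−A)/(4σ)]^(1/4) = [14.84×0.78/(4×5.67×10⁻⁸)]^(1/4) = 84.5 K.
ΔT = T_surf − T_eq = 94 − 84.5.

ΔT ≈ 9.5 K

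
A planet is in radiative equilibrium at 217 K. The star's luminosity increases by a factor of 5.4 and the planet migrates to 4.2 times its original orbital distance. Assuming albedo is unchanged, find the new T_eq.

T_eq ≈ 161 K

T_eq ∝ L^(1/4) · d^(−1/2).
T′ = 217 × 5.4^(1/4) / 4.2^(1/2) = 161 K.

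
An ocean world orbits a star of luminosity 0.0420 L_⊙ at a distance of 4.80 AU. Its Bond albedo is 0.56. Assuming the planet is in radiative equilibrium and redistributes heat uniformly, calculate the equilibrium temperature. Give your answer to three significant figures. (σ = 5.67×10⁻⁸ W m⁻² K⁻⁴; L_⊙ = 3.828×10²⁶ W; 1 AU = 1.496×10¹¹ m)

d = 4.80 AU = 7.18×10¹¹ m.
L = 0.0420 × 3.828×10²⁶ = 1.61×10²⁵ W.
Flux: S = L/(4πd²) = 1.61×10²⁵/(4π×(7.18×10¹¹)²) = 2.48 W m⁻².
Energy balance: absorbed = emitted ⇒ πR²·S(1−A) = 4πR²·σT_eq⁴, so T_eq⁴ = S(1−A)/(4σ).
T_eq = [2.48 × 0.44 / (4 × 5.67×10⁻⁸)]^(1/4) = (4.81×10⁶)^(1/4) = 46.8 K.

T_eq ≈ 46.8 K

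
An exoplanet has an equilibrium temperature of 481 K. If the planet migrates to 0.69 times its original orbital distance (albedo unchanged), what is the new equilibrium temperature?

T_eq ∝ L^(1/4) · d^(−1/2).
T′ = 481 / 0.69^(1/2) = 579 K.

T_eq ≈ 579 K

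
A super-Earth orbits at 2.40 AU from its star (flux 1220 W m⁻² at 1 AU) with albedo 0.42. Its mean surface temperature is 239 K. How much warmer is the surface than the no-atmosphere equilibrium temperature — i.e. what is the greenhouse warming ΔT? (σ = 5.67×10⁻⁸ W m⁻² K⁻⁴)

ΔT ≈ 86.4 K

S = 1220/2.40² = 211.8 W m⁻².
T_eq = [S(1−A)/(4σ)]^(1/4) = [211.8×0.58/(4×5.67×10⁻⁸)]^(1/4) = 152.6 K.
ΔT = T_surf − T_eq = 239 − 152.6.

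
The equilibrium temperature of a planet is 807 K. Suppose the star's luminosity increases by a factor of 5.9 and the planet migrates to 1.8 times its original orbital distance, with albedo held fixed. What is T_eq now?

T_eq ∝ L^(1/4) · d^(−1/2).
T′ = 807 × 5.9^(1/4) / 1.8^(1/2) = 937 K.

T_eq ≈ 937 K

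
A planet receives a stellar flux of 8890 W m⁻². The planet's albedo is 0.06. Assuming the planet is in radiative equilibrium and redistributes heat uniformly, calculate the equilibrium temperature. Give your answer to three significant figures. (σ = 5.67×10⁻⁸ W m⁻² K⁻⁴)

T_eq ≈ 438 K

Energy balance: absorbed = emitted ⇒ πR²·S(1−A) = 4πR²·σT_eq⁴, so T_eq⁴ = S(1−A)/(4σ).
T_eq = [8890 × 0.94 / (4 × 5.67×10⁻⁸)]^(1/4) = (3.68×10¹⁰)^(1/4) = 438 K.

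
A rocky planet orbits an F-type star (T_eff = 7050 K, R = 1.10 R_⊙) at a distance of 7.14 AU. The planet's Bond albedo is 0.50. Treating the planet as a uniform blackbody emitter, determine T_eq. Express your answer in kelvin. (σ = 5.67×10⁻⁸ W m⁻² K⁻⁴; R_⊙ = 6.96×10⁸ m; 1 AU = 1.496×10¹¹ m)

R_⋆ = 1.10 × 6.96×10⁸ = 7.66×10⁸ m.
d = 7.14 AU = 1.07×10¹² m.
L = 4πR_⋆²σT_⋆⁴ = 4π(7.66×10⁸)² × 5.67×10⁻⁸ × (7050)⁴ = 1.03×10²⁷ W.
S = L/(4πd²) = 72.0 W m⁻².
Energy balance: absorbed = emitted ⇒ πR²·S(1−A) = 4πR²·σT_eq⁴, so T_eq⁴ = S(1−A)/(4σ).
T_eq = [72.0 × 0.50 / (4 × 5.67×10⁻⁸)]^(1/4) = (1.59×10⁸)^(1/4) = 112 K.

T_eq ≈ 112 K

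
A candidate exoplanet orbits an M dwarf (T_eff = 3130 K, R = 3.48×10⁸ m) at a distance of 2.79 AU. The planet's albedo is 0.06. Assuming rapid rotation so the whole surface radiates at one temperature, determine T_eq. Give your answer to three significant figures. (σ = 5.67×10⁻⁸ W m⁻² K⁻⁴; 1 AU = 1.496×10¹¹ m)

d = 2.79 AU = 4.17×10¹¹ m.
L = 4πR_⋆²σT_⋆⁴ = 4π(3.48×10⁸)² × 5.67×10⁻⁸ × (3130)⁴ = 8.28×10²⁴ W.
S = L/(4πd²) = 3.78 W m⁻².
Energy balance: absorbed = emitted ⇒ πR²·S(1−A) = 4πR²·σT_eq⁴, so T_eq⁴ = S(1−A)/(4σ).
T_eq = [3.78 × 0.94 / (4 × 5.67×10⁻⁸)]^(1/4) = (1.57×10⁷)^(1/4) = 62.9 K.

T_eq ≈ 62.9 K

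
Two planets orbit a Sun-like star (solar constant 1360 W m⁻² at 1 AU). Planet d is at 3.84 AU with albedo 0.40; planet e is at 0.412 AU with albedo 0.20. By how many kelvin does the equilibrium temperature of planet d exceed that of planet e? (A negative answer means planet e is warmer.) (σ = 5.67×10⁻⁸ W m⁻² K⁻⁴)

T_eq = [S₀(1−A)/(4σd²)]^(1/4), so T ∝ (1−A)^(1/4) / √d.
T₁ = [1360×0.60/(4×5.67×10⁻⁸×3.84²)]^(1/4) = 124.98 K.
T₂ = [1360×0.80/(4×5.67×10⁻⁸×0.412²)]^(1/4) = 410.01 K.

ΔT ≈ -285.0 K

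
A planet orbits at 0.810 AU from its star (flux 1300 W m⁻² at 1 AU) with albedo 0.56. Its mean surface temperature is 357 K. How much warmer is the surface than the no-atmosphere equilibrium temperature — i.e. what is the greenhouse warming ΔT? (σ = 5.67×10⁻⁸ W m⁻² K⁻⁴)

ΔT ≈ 108.0 K

S = 1300/0.810² = 1981 W m⁻².
T_eq = [S(1−A)/(4σ)]^(1/4) = [1981×0.44/(4×5.67×10⁻⁸)]^(1/4) = 249.0 K.
ΔT = T_surf − T_eq = 357 − 249.0.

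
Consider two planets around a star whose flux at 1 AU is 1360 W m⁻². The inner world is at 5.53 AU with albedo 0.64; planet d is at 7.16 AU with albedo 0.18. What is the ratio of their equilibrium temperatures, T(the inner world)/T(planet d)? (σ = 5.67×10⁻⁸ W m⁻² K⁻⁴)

T_eq = [S₀(1−A)/(4σd²)]^(1/4), so T ∝ (1−A)^(1/4) / √d.
T₁ = [1360×0.36/(4×5.67×10⁻⁸×5.53²)]^(1/4) = 91.66 K.
T₂ = [1360×0.82/(4×5.67×10⁻⁸×7.16²)]^(1/4) = 98.96 K.

T₁/T₂ ≈ 0.926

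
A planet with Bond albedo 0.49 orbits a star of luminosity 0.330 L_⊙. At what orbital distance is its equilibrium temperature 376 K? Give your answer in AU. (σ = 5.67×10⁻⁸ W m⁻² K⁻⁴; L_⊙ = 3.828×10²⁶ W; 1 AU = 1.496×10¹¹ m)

L = 0.330 × 3.828×10²⁶ = 1.26×10²⁶ W.
From T_eq⁴ = L(1−A)/(16πσd²): d = √[L(1−A)/(16πσT_eq⁴)].
d = √[1.26×10²⁶ × 0.51 / (16π × 5.67×10⁻⁸ × (376)⁴)] = 3.36×10¹⁰ m = 0.225 AU.

d ≈ 0.225 AU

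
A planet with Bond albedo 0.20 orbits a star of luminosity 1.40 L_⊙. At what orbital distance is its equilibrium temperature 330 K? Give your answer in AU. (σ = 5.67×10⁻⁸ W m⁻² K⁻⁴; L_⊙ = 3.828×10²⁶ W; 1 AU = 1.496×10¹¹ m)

L = 1.40 × 3.828×10²⁶ = 5.36×10²⁶ W.
From T_eq⁴ = L(1−A)/(16πσd²): d = √[L(1−A)/(16πσT_eq⁴)].
d = √[5.36×10²⁶ × 0.80 / (16π × 5.67×10⁻⁸ × (330)⁴)] = 1.13×10¹¹ m = 0.753 AU.

d ≈ 0.753 AU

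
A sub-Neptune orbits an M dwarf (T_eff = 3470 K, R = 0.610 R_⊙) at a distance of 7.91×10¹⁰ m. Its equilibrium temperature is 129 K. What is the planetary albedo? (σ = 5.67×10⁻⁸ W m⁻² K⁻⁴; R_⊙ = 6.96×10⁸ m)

R_⋆ = 0.610 × 6.96×10⁸ = 4.25×10⁸ m.
L = 4πR_⋆²σT_⋆⁴ = 4π(4.25×10⁸)² × 5.67×10⁻⁸ × (3470)⁴ = 1.86×10²⁵ W.
S = L/(4πd²) = 237 W m⁻².
From T_eq⁴ = S(1−A)/(4σ): 1−A = 4σT_eq⁴/S.
1−A = 4 × 5.67×10⁻⁸ × (129)⁴ / 237 = 0.265.

A ≈ 0.73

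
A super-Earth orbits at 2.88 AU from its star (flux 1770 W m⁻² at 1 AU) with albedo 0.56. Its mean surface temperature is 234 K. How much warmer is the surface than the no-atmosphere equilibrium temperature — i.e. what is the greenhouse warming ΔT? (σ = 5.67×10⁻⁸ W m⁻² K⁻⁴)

ΔT ≈ 91.4 K

S = 1770/2.88² = 213.4 W m⁻².
T_eq = [S(1−A)/(4σ)]^(1/4) = [213.4×0.44/(4×5.67×10⁻⁸)]^(1/4) = 142.6 K.
ΔT = T_surf − T_eq = 234 − 142.6.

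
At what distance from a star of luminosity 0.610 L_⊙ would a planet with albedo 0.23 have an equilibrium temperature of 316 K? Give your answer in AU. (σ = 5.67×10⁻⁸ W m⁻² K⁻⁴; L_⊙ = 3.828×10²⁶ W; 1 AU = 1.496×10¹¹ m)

L = 0.610 × 3.828×10²⁶ = 2.34×10²⁶ W.
From T_eq⁴ = L(1−A)/(16πσd²): d = √[L(1−A)/(16πσT_eq⁴)].
d = √[2.34×10²⁶ × 0.77 / (16π × 5.67×10⁻⁸ × (316)⁴)] = 7.95×10¹⁰ m = 0.532 AU.

d ≈ 0.532 AU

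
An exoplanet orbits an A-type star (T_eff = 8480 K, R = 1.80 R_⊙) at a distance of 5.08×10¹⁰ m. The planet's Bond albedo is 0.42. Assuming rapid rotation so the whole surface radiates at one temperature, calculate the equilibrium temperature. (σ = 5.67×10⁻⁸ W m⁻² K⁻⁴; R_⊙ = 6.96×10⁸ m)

T_eq ≈ 822 K

R_⋆ = 1.80 × 6.96×10⁸ = 1.25×10⁹ m.
L = 4πR_⋆²σT_⋆⁴ = 4π(1.25×10⁹)² × 5.67×10⁻⁸ × (8480)⁴ = 5.78×10²⁷ W.
S = L/(4πd²) = 1.78×10⁵ W m⁻².
Energy balance: absorbed = emitted ⇒ πR²·S(1−A) = 4πR²·σT_eq⁴, so T_eq⁴ = S(1−A)/(4σ).
T_eq = [1.78×10⁵ × 0.58 / (4 × 5.67×10⁻⁸)]^(1/4) = (4.56×10¹¹)^(1/4) = 822 K.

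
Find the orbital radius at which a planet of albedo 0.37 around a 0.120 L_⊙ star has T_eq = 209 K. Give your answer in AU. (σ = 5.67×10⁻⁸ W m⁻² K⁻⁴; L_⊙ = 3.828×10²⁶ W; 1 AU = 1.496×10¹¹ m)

d ≈ 0.488 AU

L = 0.120 × 3.828×10²⁶ = 4.59×10²⁵ W.
From T_eq⁴ = L(1−A)/(16πσd²): d = √[L(1−A)/(16πσT_eq⁴)].
d = √[4.59×10²⁵ × 0.63 / (16π × 5.67×10⁻⁸ × (209)⁴)] = 7.30×10¹⁰ m = 0.488 AU.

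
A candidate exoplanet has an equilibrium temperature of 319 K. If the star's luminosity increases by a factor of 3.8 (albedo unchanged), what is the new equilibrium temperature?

T_eq ∝ L^(1/4) · d^(−1/2).
T′ = 319 × 3.8^(1/4) = 445 K.

T_eq ≈ 445 K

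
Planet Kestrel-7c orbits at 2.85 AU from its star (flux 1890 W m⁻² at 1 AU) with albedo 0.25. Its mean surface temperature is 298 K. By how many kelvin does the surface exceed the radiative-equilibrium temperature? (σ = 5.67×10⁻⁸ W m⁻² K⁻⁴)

S = 1890/2.85² = 232.7 W m⁻².
T_eq = [S(1−A)/(4σ)]^(1/4) = [232.7×0.75/(4×5.67×10⁻⁸)]^(1/4) = 166.6 K.
ΔT = T_surf − T_eq = 298 − 166.6.

ΔT ≈ 131.4 K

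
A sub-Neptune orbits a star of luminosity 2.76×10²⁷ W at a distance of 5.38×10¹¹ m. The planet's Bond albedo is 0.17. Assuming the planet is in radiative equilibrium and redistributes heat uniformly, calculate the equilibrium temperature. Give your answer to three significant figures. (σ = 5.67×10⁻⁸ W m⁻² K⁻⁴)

Flux: S = L/(4πd²) = 2.76×10²⁷/(4π×(5.38×10¹¹)²) = 759 W m⁻².
Energy balance: absorbed = emitted ⇒ πR²·S(1−A) = 4πR²·σT_eq⁴, so T_eq⁴ = S(1−A)/(4σ).
T_eq = [759 × 0.83 / (4 × 5.67×10⁻⁸)]^(1/4) = (2.78×10⁹)^(1/4) = 230 K.

T_eq ≈ 230 K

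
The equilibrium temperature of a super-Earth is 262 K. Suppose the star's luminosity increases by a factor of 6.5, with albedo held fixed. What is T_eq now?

T_eq ∝ L^(1/4) · d^(−1/2).
T′ = 262 × 6.5^(1/4) = 418 K.

T_eq ≈ 418 K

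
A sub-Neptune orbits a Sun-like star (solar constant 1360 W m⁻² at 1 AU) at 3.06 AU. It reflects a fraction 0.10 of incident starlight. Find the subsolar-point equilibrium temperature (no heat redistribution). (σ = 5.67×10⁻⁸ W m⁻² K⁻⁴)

T_ss ≈ 219 K

Flux at 3.06 AU: S = 1360/3.06² = 145 W m⁻².
At the subsolar point the surface absorbs S(1−A) and emits σT⁴ per unit area — no factor of 4, since only the local patch is in balance.
T = [145 × 0.90 / 5.67×10⁻⁸]^(1/4) = (2.31×10⁹)^(1/4) = 219 K.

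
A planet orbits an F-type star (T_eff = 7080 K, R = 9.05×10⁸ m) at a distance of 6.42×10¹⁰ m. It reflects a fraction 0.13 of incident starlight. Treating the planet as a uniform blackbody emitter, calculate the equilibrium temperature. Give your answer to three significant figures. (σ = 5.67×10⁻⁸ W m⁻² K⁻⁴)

T_eq ≈ 574 K

L = 4πR_⋆²σT_⋆⁴ = 4π(9.05×10⁸)² × 5.67×10⁻⁸ × (7080)⁴ = 1.47×10²⁷ W.
S = L/(4πd²) = 2.83×10⁴ W m⁻².
Energy balance: absorbed = emitted ⇒ πR²·S(1−A) = 4πR²·σT_eq⁴, so T_eq⁴ = S(1−A)/(4σ).
T_eq = [2.83×10⁴ × 0.87 / (4 × 5.67×10⁻⁸)]^(1/4) = (1.09×10¹¹)^(1/4) = 574 K.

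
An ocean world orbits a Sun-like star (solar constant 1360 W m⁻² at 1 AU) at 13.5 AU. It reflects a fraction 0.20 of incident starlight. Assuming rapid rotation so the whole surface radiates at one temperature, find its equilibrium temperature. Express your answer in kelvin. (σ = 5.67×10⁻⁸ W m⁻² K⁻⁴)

Flux at 13.5 AU: S = 1360/13.5² = 7.46 W m⁻².
Energy balance: absorbed = emitted ⇒ πR²·S(1−A) = 4πR²·σT_eq⁴, so T_eq⁴ = S(1−A)/(4σ).
T_eq = [7.46 × 0.80 / (4 × 5.67×10⁻⁸)]^(1/4) = (2.63×10⁷)^(1/4) = 71.6 K.

T_eq ≈ 71.6 K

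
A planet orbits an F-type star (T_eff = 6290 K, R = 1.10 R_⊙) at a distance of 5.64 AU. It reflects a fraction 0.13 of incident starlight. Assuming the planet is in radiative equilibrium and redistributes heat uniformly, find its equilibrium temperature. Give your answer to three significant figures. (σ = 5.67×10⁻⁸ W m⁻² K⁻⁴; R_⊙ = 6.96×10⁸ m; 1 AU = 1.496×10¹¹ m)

R_⋆ = 1.10 × 6.96×10⁸ = 7.66×10⁸ m.
d = 5.64 AU = 8.44×10¹¹ m.
L = 4πR_⋆²σT_⋆⁴ = 4π(7.66×10⁸)² × 5.67×10⁻⁸ × (6290)⁴ = 6.54×10²⁶ W.
S = L/(4πd²) = 73.1 W m⁻².
Energy balance: absorbed = emitted ⇒ πR²·S(1−A) = 4πR²·σT_eq⁴, so T_eq⁴ = S(1−A)/(4σ).
T_eq = [73.1 × 0.87 / (4 × 5.67×10⁻⁸)]^(1/4) = (2.80×10⁸)^(1/4) = 129 K.

T_eq ≈ 129 K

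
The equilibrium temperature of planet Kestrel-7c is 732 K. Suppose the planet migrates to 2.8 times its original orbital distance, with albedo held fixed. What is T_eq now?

T_eq ∝ L^(1/4) · d^(−1/2).
T′ = 732 / 2.8^(1/2) = 437 K.

T_eq ≈ 437 K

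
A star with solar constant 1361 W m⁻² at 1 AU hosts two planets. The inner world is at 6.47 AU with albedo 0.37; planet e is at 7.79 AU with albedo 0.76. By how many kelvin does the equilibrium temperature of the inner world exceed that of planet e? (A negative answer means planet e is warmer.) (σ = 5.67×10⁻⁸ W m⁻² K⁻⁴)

T_eq = [S₀(1−A)/(4σd²)]^(1/4), so T ∝ (1−A)^(1/4) / √d.
T₁ = [1361×0.63/(4×5.67×10⁻⁸×6.47²)]^(1/4) = 97.48 K.
T₂ = [1361×0.24/(4×5.67×10⁻⁸×7.79²)]^(1/4) = 69.80 K.

ΔT ≈ 27.7 K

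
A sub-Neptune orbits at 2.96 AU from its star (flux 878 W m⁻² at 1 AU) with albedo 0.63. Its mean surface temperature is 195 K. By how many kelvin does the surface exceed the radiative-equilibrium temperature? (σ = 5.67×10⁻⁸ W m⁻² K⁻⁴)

ΔT ≈ 81.9 K

S = 878/2.96² = 100.2 W m⁻².
T_eq = [S(1−A)/(4σ)]^(1/4) = [100.2×0.37/(4×5.67×10⁻⁸)]^(1/4) = 113.1 K.
ΔT = T_surf − T_eq = 195 − 113.1.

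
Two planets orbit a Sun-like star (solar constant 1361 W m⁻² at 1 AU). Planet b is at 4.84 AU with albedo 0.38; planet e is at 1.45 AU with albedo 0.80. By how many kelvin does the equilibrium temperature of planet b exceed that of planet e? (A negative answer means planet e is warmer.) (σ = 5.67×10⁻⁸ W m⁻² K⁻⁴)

ΔT ≈ -42.3 K

T_eq = [S₀(1−A)/(4σd²)]^(1/4), so T ∝ (1−A)^(1/4) / √d.
T₁ = [1361×0.62/(4×5.67×10⁻⁸×4.84²)]^(1/4) = 112.26 K.
T₂ = [1361×0.20/(4×5.67×10⁻⁸×1.45²)]^(1/4) = 154.57 K.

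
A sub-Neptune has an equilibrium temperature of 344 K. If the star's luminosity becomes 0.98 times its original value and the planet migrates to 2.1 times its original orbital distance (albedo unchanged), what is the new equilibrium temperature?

T_eq ∝ L^(1/4) · d^(−1/2).
T′ = 344 × 0.98^(1/4) / 2.1^(1/2) = 236 K.

T_eq ≈ 236 K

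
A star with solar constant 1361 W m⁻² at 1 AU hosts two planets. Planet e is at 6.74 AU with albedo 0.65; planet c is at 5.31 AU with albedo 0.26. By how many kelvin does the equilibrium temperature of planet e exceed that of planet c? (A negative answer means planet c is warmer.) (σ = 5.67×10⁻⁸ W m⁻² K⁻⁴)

T_eq = [S₀(1−A)/(4σd²)]^(1/4), so T ∝ (1−A)^(1/4) / √d.
T₁ = [1361×0.35/(4×5.67×10⁻⁸×6.74²)]^(1/4) = 82.46 K.
T₂ = [1361×0.74/(4×5.67×10⁻⁸×5.31²)]^(1/4) = 112.02 K.

ΔT ≈ -29.6 K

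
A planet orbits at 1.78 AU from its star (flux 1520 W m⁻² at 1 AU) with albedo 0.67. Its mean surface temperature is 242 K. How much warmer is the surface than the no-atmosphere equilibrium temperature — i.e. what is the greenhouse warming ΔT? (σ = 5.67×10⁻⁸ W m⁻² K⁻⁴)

S = 1520/1.78² = 479.7 W m⁻².
T_eq = [S(1−A)/(4σ)]^(1/4) = [479.7×0.33/(4×5.67×10⁻⁸)]^(1/4) = 162.5 K.
ΔT = T_surf − T_eq = 242 − 162.5.

ΔT ≈ 79.5 K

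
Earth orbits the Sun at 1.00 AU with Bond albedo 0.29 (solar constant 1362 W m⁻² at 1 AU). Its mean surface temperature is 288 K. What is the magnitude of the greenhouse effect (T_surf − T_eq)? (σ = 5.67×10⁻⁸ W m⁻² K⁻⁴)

ΔT ≈ 32.5 K

S = 1362/1.00² = 1362 W m⁻².
T_eq = [S(1−A)/(4σ)]^(1/4) = [1362×0.71/(4×5.67×10⁻⁸)]^(1/4) = 255.5 K.
ΔT = T_surf − T_eq = 288 − 255.5.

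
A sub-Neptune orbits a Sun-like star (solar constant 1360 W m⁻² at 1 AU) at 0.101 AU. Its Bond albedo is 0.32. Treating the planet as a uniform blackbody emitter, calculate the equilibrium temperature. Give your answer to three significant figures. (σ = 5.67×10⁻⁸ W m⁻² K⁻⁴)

T_eq ≈ 795 K

Flux at 0.101 AU: S = 1360/0.101² = 1.33×10⁵ W m⁻².
Energy balance: absorbed = emitted ⇒ πR²·S(1−A) = 4πR²·σT_eq⁴, so T_eq⁴ = S(1−A)/(4σ).
T_eq = [1.33×10⁵ × 0.68 / (4 × 5.67×10⁻⁸)]^(1/4) = (4.00×10¹¹)^(1/4) = 795 K.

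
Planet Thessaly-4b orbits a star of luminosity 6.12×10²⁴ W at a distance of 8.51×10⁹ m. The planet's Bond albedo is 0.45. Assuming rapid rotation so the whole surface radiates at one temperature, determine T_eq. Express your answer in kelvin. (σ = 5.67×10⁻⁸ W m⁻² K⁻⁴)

Flux: S = L/(4πd²) = 6.12×10²⁴/(4π×(8.51×10⁹)²) = 6720 W m⁻².
Energy balance: absorbed = emitted ⇒ πR²·S(1−A) = 4πR²·σT_eq⁴, so T_eq⁴ = S(1−A)/(4σ).
T_eq = [6720 × 0.55 / (4 × 5.67×10⁻⁸)]^(1/4) = (1.63×10¹⁰)^(1/4) = 357 K.

T_eq ≈ 357 K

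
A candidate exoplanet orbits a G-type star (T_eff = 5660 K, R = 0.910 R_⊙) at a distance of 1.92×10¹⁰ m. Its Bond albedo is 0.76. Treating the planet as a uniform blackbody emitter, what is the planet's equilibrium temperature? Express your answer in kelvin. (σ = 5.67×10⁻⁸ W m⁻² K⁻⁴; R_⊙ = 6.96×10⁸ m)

T_eq ≈ 509 K

R_⋆ = 0.910 × 6.96×10⁸ = 6.33×10⁸ m.
L = 4πR_⋆²σT_⋆⁴ = 4π(6.33×10⁸)² × 5.67×10⁻⁸ × (5660)⁴ = 2.93×10²⁶ W.
S = L/(4πd²) = 6.33×10⁴ W m⁻².
Energy balance: absorbed = emitted ⇒ πR²·S(1−A) = 4πR²·σT_eq⁴, so T_eq⁴ = S(1−A)/(4σ).
T_eq = [6.33×10⁴ × 0.24 / (4 × 5.67×10⁻⁸)]^(1/4) = (6.70×10¹⁰)^(1/4) = 509 K.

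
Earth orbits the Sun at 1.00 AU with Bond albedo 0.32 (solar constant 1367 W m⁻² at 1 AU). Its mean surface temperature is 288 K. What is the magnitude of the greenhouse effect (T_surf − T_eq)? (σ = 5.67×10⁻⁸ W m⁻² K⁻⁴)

ΔT ≈ 35.0 K

S = 1367/1.00² = 1367 W m⁻².
T_eq = [S(1−A)/(4σ)]^(1/4) = [1367×0.68/(4×5.67×10⁻⁸)]^(1/4) = 253.0 K.
ΔT = T_surf − T_eq = 288 − 253.0.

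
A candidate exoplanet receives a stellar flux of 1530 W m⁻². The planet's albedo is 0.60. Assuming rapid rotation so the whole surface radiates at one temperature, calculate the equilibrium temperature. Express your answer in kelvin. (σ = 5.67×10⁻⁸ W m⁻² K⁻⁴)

Energy balance: absorbed = emitted ⇒ πR²·S(1−A) = 4πR²·σT_eq⁴, so T_eq⁴ = S(1−A)/(4σ).
T_eq = [1530 × 0.40 / (4 × 5.67×10⁻⁸)]^(1/4) = (2.70×10⁹)^(1/4) = 228 K.

T_eq ≈ 228 K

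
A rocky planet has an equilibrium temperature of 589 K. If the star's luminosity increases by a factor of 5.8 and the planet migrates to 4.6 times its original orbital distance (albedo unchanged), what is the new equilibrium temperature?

T_eq ≈ 426 K

T_eq ∝ L^(1/4) · d^(−1/2).
T′ = 589 × 5.8^(1/4) / 4.6^(1/2) = 426 K.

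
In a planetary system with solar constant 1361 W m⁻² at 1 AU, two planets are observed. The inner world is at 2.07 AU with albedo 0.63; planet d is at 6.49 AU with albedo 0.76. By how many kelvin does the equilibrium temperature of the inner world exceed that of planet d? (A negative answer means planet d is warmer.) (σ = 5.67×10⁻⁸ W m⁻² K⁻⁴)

T_eq = [S₀(1−A)/(4σd²)]^(1/4), so T ∝ (1−A)^(1/4) / √d.
T₁ = [1361×0.37/(4×5.67×10⁻⁸×2.07²)]^(1/4) = 150.88 K.
T₂ = [1361×0.24/(4×5.67×10⁻⁸×6.49²)]^(1/4) = 76.47 K.

ΔT ≈ 74.4 K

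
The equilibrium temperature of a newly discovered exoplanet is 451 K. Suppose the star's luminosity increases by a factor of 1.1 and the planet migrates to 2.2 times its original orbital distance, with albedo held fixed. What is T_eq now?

T_eq ≈ 311 K

T_eq ∝ L^(1/4) · d^(−1/2).
T′ = 451 × 1.1^(1/4) / 2.2^(1/2) = 311 K.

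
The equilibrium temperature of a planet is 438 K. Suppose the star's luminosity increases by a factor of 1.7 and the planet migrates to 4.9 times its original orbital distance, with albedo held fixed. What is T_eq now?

T_eq ≈ 226 K

T_eq ∝ L^(1/4) · d^(−1/2).
T′ = 438 × 1.7^(1/4) / 4.9^(1/2) = 226 K.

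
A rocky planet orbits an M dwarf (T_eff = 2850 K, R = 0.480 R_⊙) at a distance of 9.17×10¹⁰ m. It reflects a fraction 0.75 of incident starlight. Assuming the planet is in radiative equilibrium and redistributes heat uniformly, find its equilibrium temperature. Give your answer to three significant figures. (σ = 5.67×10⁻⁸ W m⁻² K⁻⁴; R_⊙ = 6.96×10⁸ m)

R_⋆ = 0.480 × 6.96×10⁸ = 3.34×10⁸ m.
L = 4πR_⋆²σT_⋆⁴ = 4π(3.34×10⁸)² × 5.67×10⁻⁸ × (2850)⁴ = 5.25×10²⁴ W.
S = L/(4πd²) = 49.7 W m⁻².
Energy balance: absorbed = emitted ⇒ πR²·S(1−A) = 4πR²·σT_eq⁴, so T_eq⁴ = S(1−A)/(4σ).
T_eq = [49.7 × 0.25 / (4 × 5.67×10⁻⁸)]^(1/4) = (5.47×10⁷)^(1/4) = 86.0 K.

T_eq ≈ 86.0 K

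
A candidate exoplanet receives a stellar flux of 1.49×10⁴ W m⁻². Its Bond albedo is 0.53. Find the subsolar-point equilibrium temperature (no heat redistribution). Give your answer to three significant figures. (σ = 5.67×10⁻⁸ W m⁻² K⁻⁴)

T_ss ≈ 593 K

At the subsolar point the surface absorbs S(1−A) and emits σT⁴ per unit area — no factor of 4, since only the local patch is in balance.
T = [1.49×10⁴ × 0.47 / 5.67×10⁻⁸]^(1/4) = (1.24×10¹¹)^(1/4) = 593 K.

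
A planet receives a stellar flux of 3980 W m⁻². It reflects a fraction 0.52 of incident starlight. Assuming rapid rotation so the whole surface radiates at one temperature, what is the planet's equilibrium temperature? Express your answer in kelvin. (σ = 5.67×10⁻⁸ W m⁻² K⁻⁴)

Energy balance: absorbed = emitted ⇒ πR²·S(1−A) = 4πR²·σT_eq⁴, so T_eq⁴ = S(1−A)/(4σ).
T_eq = [3980 × 0.48 / (4 × 5.67×10⁻⁸)]^(1/4) = (8.42×10⁹)^(1/4) = 303 K.

T_eq ≈ 303 K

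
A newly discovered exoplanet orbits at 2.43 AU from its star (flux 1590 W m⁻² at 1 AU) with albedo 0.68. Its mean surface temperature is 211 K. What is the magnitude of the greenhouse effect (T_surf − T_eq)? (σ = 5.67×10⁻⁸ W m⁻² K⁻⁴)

ΔT ≈ 71.4 K

S = 1590/2.43² = 269.3 W m⁻².
T_eq = [S(1−A)/(4σ)]^(1/4) = [269.3×0.32/(4×5.67×10⁻⁸)]^(1/4) = 139.6 K.
ΔT = T_surf − T_eq = 211 − 139.6.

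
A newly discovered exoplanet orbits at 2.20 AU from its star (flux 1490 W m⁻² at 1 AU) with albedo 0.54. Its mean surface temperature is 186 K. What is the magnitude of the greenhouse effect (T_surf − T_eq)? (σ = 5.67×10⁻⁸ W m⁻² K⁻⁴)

ΔT ≈ 27.9 K

S = 1490/2.20² = 307.9 W m⁻².
T_eq = [S(1−A)/(4σ)]^(1/4) = [307.9×0.46/(4×5.67×10⁻⁸)]^(1/4) = 158.1 K.
ΔT = T_surf − T_eq = 186 − 158.1.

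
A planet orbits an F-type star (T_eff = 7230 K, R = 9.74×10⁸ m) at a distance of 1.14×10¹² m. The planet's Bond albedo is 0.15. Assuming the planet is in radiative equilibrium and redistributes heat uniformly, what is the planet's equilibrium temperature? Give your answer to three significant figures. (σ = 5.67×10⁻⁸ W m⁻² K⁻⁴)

L = 4πR_⋆²σT_⋆⁴ = 4π(9.74×10⁸)² × 5.67×10⁻⁸ × (7230)⁴ = 1.85×10²⁷ W.
S = L/(4πd²) = 113 W m⁻².
Energy balance: absorbed = emitted ⇒ πR²·S(1−A) = 4πR²·σT_eq⁴, so T_eq⁴ = S(1−A)/(4σ).
T_eq = [113 × 0.85 / (4 × 5.67×10⁻⁸)]^(1/4) = (4.24×10⁸)^(1/4) = 143 K.

T_eq ≈ 143 K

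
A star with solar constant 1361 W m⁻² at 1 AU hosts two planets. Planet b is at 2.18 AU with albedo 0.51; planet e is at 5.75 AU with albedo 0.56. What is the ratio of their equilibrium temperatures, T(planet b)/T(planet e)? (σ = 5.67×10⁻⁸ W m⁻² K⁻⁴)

T_eq = [S₀(1−A)/(4σd²)]^(1/4), so T ∝ (1−A)^(1/4) / √d.
T₁ = [1361×0.49/(4×5.67×10⁻⁸×2.18²)]^(1/4) = 157.72 K.
T₂ = [1361×0.44/(4×5.67×10⁻⁸×5.75²)]^(1/4) = 94.53 K.

T₁/T₂ ≈ 1.668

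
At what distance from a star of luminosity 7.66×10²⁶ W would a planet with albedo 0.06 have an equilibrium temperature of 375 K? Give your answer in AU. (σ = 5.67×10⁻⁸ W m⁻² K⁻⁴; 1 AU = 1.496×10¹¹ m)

From T_eq⁴ = L(1−A)/(16πσd²): d = √[L(1−A)/(16πσT_eq⁴)].
d = √[7.66×10²⁶ × 0.94 / (16π × 5.67×10⁻⁸ × (375)⁴)] = 1.13×10¹¹ m = 0.756 AU.

d ≈ 0.756 AU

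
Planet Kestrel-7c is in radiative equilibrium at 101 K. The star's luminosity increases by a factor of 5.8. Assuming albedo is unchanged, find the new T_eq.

T_eq ≈ 157 K

T_eq ∝ L^(1/4) · d^(−1/2).
T′ = 101 × 5.8^(1/4) = 157 K.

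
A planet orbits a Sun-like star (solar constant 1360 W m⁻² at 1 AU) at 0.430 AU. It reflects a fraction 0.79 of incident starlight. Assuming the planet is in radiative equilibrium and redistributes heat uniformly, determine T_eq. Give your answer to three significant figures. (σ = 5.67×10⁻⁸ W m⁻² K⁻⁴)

T_eq ≈ 287 K

Flux at 0.430 AU: S = 1360/0.430² = 7360 W m⁻².
Energy balance: absorbed = emitted ⇒ πR²·S(1−A) = 4πR²·σT_eq⁴, so T_eq⁴ = S(1−A)/(4σ).
T_eq = [7360 × 0.21 / (4 × 5.67×10⁻⁸)]^(1/4) = (6.81×10⁹)^(1/4) = 287 K.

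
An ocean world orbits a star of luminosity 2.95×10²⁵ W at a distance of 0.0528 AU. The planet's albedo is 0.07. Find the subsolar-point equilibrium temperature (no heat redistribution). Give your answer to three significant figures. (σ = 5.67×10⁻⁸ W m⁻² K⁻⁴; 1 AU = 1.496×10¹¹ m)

d = 0.0528 AU = 7.90×10⁹ m.
Flux: S = L/(4πd²) = 2.95×10²⁵/(4π×(7.90×10⁹)²) = 3.76×10⁴ W m⁻².
At the subsolar point the surface absorbs S(1−A) and emits σT⁴ per unit area — no factor of 4, since only the local patch is in balance.
T = [3.76×10⁴ × 0.93 / 5.67×10⁻⁸]^(1/4) = (6.17×10¹¹)^(1/4) = 886 K.

T_ss ≈ 886 K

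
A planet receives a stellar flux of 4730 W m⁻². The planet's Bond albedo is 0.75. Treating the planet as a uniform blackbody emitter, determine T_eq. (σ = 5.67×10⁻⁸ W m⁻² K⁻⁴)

T_eq ≈ 269 K

Energy balance: absorbed = emitted ⇒ πR²·S(1−A) = 4πR²·σT_eq⁴, so T_eq⁴ = S(1−A)/(4σ).
T_eq = [4730 × 0.25 / (4 × 5.67×10⁻⁸)]^(1/4) = (5.21×10⁹)^(1/4) = 269 K.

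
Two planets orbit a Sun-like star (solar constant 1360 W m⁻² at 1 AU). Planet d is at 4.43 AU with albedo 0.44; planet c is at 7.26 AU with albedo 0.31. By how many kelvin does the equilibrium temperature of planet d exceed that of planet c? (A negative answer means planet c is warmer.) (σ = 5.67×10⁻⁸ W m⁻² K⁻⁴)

T_eq = [S₀(1−A)/(4σd²)]^(1/4), so T ∝ (1−A)^(1/4) / √d.
T₁ = [1360×0.56/(4×5.67×10⁻⁸×4.43²)]^(1/4) = 114.37 K.
T₂ = [1360×0.69/(4×5.67×10⁻⁸×7.26²)]^(1/4) = 94.13 K.

ΔT ≈ 20.2 K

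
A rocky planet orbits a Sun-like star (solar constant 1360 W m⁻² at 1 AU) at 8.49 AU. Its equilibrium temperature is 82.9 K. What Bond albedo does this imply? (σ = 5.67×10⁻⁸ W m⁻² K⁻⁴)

Flux at 8.49 AU: S = 1360/8.49² = 18.9 W m⁻².
From T_eq⁴ = S(1−A)/(4σ): 1−A = 4σT_eq⁴/S.
1−A = 4 × 5.67×10⁻⁸ × (82.9)⁴ / 18.9 = 0.568.

A ≈ 0.43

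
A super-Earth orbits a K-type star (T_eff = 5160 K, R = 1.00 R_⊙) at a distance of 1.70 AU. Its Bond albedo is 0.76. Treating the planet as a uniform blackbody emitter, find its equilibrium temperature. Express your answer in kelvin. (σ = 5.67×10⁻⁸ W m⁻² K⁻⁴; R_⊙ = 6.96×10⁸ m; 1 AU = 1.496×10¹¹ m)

T_eq ≈ 134 K

R_⋆ = 1.00 × 6.96×10⁸ = 6.96×10⁸ m.
d = 1.70 AU = 2.54×10¹¹ m.
L = 4πR_⋆²σT_⋆⁴ = 4π(6.96×10⁸)² × 5.67×10⁻⁸ × (5160)⁴ = 2.45×10²⁶ W.
S = L/(4πd²) = 301 W m⁻².
Energy balance: absorbed = emitted ⇒ πR²·S(1−A) = 4πR²·σT_eq⁴, so T_eq⁴ = S(1−A)/(4σ).
T_eq = [301 × 0.24 / (4 × 5.67×10⁻⁸)]^(1/4) = (3.19×10⁸)^(1/4) = 134 K.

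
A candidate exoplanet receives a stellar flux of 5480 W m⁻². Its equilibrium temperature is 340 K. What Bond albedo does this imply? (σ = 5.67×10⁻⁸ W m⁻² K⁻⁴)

From T_eq⁴ = S(1−A)/(4σ): 1−A = 4σT_eq⁴/S.
1−A = 4 × 5.67×10⁻⁸ × (340)⁴ / 5480 = 0.553.

A ≈ 0.45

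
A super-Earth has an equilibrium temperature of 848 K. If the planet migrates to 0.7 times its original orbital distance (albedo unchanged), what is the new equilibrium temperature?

T_eq ∝ L^(1/4) · d^(−1/2).
T′ = 848 / 0.7^(1/2) = 1010 K.

T_eq ≈ 1010 K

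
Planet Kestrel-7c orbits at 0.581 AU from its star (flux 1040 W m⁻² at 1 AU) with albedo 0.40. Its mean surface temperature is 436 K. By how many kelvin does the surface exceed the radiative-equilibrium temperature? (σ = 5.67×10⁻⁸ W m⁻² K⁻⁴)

S = 1040/0.581² = 3081 W m⁻².
T_eq = [S(1−A)/(4σ)]^(1/4) = [3081×0.60/(4×5.67×10⁻⁸)]^(1/4) = 300.5 K.
ΔT = T_surf − T_eq = 436 − 300.5.

ΔT ≈ 135.5 K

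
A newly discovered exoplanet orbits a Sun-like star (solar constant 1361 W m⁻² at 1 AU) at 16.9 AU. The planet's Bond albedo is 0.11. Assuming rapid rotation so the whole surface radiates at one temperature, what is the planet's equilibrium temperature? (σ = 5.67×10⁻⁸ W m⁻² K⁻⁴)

Flux at 16.9 AU: S = 1361/16.9² = 4.77 W m⁻².
Energy balance: absorbed = emitted ⇒ πR²·S(1−A) = 4πR²·σT_eq⁴, so T_eq⁴ = S(1−A)/(4σ).
T_eq = [4.77 × 0.89 / (4 × 5.67×10⁻⁸)]^(1/4) = (1.87×10⁷)^(1/4) = 65.8 K.

T_eq ≈ 65.8 K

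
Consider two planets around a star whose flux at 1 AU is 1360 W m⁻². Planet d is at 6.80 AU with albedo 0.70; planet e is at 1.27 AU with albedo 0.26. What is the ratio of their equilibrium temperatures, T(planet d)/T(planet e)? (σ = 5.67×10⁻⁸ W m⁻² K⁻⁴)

T_eq = [S₀(1−A)/(4σd²)]^(1/4), so T ∝ (1−A)^(1/4) / √d.
T₁ = [1360×0.30/(4×5.67×10⁻⁸×6.80²)]^(1/4) = 78.98 K.
T₂ = [1360×0.74/(4×5.67×10⁻⁸×1.27²)]^(1/4) = 229.02 K.

T₁/T₂ ≈ 0.345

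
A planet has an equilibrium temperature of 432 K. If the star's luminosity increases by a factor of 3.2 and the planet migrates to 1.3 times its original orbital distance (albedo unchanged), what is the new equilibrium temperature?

T_eq ∝ L^(1/4) · d^(−1/2).
T′ = 432 × 3.2^(1/4) / 1.3^(1/2) = 507 K.

T_eq ≈ 507 K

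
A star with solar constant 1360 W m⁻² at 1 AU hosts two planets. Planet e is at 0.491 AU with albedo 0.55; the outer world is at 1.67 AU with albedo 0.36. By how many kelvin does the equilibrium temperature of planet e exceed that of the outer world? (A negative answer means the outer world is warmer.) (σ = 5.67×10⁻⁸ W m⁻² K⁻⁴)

ΔT ≈ 132.7 K

T_eq = [S₀(1−A)/(4σd²)]^(1/4), so T ∝ (1−A)^(1/4) / √d.
T₁ = [1360×0.45/(4×5.67×10⁻⁸×0.491²)]^(1/4) = 325.26 K.
T₂ = [1360×0.64/(4×5.67×10⁻⁸×1.67²)]^(1/4) = 192.60 K.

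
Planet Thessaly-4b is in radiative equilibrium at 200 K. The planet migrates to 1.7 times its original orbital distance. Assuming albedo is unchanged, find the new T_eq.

T_eq ≈ 153 K

T_eq ∝ L^(1/4) · d^(−1/2).
T′ = 200 / 1.7^(1/2) = 153 K.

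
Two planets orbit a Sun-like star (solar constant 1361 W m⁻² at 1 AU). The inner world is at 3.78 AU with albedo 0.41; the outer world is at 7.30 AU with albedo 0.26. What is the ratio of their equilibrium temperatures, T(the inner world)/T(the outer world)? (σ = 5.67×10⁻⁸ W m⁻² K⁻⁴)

T_eq = [S₀(1−A)/(4σd²)]^(1/4), so T ∝ (1−A)^(1/4) / √d.
T₁ = [1361×0.59/(4×5.67×10⁻⁸×3.78²)]^(1/4) = 125.46 K.
T₂ = [1361×0.74/(4×5.67×10⁻⁸×7.30²)]^(1/4) = 95.54 K.

T₁/T₂ ≈ 1.313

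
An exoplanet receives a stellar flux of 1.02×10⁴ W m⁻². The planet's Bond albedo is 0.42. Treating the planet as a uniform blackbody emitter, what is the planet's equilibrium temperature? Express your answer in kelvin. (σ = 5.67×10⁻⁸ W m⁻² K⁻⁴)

T_eq ≈ 402 K

Energy balance: absorbed = emitted ⇒ πR²·S(1−A) = 4πR²·σT_eq⁴, so T_eq⁴ = S(1−A)/(4σ).
T_eq = [1.02×10⁴ × 0.58 / (4 × 5.67×10⁻⁸)]^(1/4) = (2.61×10¹⁰)^(1/4) = 402 K.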